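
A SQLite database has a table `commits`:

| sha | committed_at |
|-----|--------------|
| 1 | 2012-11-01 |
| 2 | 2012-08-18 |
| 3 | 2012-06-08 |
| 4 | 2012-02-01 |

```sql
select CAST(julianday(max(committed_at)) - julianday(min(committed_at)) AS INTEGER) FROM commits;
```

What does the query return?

274

MIN = 2012-02-01, MAX = 2012-11-01.
28 days remain in February 2012 after the 1st (29 − 1).
Full months from March 2012 through October 2012 contribute their day counts.
Then 1 day into November 2012.
Total: 28 + 31 + 30 + 31 + 30 + 31 + 31 + 30 + 31 + 1 = 274.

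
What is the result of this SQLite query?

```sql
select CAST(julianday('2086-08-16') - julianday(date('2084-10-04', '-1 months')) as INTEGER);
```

711

Adding -1 month to 2084-10-04 gives 2084-09-04.
26 days remain in September 2084 after the 4th (30 − 4).
Full months from October 2084 through July 2086 contribute their day counts.
Then 16 days into August 2086.
Total: 26 + 31 + 30 + 31 + 31 + 28 + 31 + 30 + 31 + 30 + 31 + 31 + 30 + 31 + 30 + 31 + 31 + 28 + 31 + 30 + 31 + 30 + 31 + 16 = 711.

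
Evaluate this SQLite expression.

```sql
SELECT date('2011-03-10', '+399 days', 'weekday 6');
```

Applying '+399 days' to 2011-03-10: counting 399 days forward gives 2012-04-12.
`weekday 6` advances to the next Saturday; 2012-04-12 is a Thursday, so it moves forward to 2012-04-14.

2012-04-14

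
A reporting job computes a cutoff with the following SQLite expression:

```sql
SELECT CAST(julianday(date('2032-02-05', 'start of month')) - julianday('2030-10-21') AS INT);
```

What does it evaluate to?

`start of month` rewinds 2032-02-05 to 2032-02-01.
10 days remain in October 2030 after the 21st (31 − 21).
Full months from November 2030 through January 2032 contribute their day counts.
Then 1 day into February 2032.
Total: 10 + 30 + 31 + 31 + 28 + 31 + 30 + 31 + 30 + 31 + 31 + 30 + 31 + 30 + 31 + 31 + 1 = 468.

468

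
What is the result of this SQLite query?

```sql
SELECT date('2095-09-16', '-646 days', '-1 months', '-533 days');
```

2092-05-25

Applying '-646 days' to 2095-09-16: counting 646 days back gives 2093-12-09.
Adding -1 month to 2093-12-09 gives 2093-11-09.
Applying '-533 days' to 2093-11-09: counting 533 days back gives 2092-05-25.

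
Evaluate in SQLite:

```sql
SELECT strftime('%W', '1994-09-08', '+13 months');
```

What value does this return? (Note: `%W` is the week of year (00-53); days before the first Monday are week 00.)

First apply '+13 months': 1994-09-08 → 1995-10-08.
1995-10-08 is a Sunday. SQLite's %W counts Mondays since the year started; the result is 40.

40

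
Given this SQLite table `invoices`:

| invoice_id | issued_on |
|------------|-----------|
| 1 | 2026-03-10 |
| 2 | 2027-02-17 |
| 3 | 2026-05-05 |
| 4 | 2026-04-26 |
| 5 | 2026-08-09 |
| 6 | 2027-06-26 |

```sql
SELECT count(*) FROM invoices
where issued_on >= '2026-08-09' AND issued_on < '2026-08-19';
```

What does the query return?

1

Rows in [2026-08-09, 2026-08-19): 2026-08-09 → 1 row.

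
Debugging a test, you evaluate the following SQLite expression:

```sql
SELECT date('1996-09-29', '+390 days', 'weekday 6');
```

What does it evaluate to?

Applying '+390 days' to 1996-09-29: counting 390 days forward gives 1997-10-24.
`weekday 6` advances to the next Saturday; 1997-10-24 is a Friday, so it moves forward to 1997-10-25.

1997-10-25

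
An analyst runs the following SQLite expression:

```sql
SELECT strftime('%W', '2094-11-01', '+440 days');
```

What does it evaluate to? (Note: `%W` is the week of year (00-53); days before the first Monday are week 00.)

02

First apply '+440 days': 2094-11-01 → 2096-01-15.
2096-01-15 is a Sunday. SQLite's %W counts Mondays since the year started; the result is 02.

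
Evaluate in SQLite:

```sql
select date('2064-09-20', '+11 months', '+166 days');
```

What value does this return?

2066-02-02

Adding +11 months to 2064-09-20 gives 2065-08-20.
Applying '+166 days' to 2065-08-20: counting 166 days forward gives 2066-02-02.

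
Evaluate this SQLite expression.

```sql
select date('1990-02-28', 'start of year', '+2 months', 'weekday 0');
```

`start of year` rewinds 1990-02-28 to 1990-01-01.
Adding +2 months to 1990-01-01 gives 1990-03-01.
`weekday 0` advances to the next Sunday; 1990-03-01 is a Thursday, so it moves forward to 1990-03-04.

1990-03-04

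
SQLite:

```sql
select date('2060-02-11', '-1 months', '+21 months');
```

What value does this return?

Adding -1 month to 2060-02-11 gives 2060-01-11.
Adding +21 months to 2060-01-11 gives 2061-10-11.

2061-10-11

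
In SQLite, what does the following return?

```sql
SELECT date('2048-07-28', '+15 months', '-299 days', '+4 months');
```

2049-05-02

Adding +15 months to 2048-07-28 gives 2049-10-28.
Applying '-299 days' to 2049-10-28: counting 299 days back gives 2049-01-02.
Adding +4 months to 2049-01-02 gives 2049-05-02.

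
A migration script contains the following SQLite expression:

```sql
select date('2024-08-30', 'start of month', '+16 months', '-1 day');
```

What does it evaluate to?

`start of month` rewinds 2024-08-30 to 2024-08-01.
Adding +16 months to 2024-08-01 gives 2025-12-01.
Going back 1 day from 2025-12-01 reaches 2025-11-30 (last day of November, 30 days).

2025-11-30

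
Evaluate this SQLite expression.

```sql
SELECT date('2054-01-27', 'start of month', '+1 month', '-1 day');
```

`start of month` rewinds 2054-01-27 to 2054-01-01.
Adding +1 month to 2054-01-01 gives 2054-02-01.
Going back 1 day from 2054-02-01 reaches 2054-01-31 (last day of January, 31 days).

2054-01-31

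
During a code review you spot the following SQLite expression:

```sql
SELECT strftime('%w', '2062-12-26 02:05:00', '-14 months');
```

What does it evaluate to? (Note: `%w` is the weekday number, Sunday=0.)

First apply '-14 months': 2062-12-26 02:05:00 → 2061-10-26 02:05:00.
2061-10-26 is a Wednesday; with Sunday=0 that is 3.

3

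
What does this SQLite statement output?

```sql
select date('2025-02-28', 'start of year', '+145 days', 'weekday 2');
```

2025-05-27

`start of year` rewinds 2025-02-28 to 2025-01-01.
Applying '+145 days' to 2025-01-01: counting 145 days forward gives 2025-05-26.
`weekday 2` advances to the next Tuesday; 2025-05-26 is a Monday, so it moves forward to 2025-05-27.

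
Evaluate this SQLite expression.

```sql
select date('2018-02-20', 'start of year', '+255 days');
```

2018-09-13

`start of year` rewinds 2018-02-20 to 2018-01-01.
Applying '+255 days' to 2018-01-01: counting 255 days forward gives 2018-09-13.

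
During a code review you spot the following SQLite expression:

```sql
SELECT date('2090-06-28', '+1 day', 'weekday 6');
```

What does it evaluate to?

2090-07-01

Advancing 1 more day within June lands on 2090-06-29.
`weekday 6` advances to the next Saturday; 2090-06-29 is a Thursday, so it moves forward to 2090-07-01.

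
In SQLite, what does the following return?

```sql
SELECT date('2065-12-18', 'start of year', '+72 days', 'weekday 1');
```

2065-03-16

`start of year` rewinds 2065-12-18 to 2065-01-01.
Applying '+72 days' to 2065-01-01: counting 72 days forward gives 2065-03-14.
`weekday 1` advances to the next Monday; 2065-03-14 is a Saturday, so it moves forward to 2065-03-16.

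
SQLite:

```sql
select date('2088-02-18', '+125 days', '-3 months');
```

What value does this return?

Applying '+125 days' to 2088-02-18: counting 125 days forward gives 2088-06-22.
Adding -3 months to 2088-06-22 gives 2088-03-22.

2088-03-22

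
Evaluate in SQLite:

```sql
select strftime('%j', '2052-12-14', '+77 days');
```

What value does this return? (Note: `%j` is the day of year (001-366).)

060

First apply '+77 days': 2052-12-14 → 2053-03-01.
Day-of-year for 2053-03-01: days since 2053-01-01 inclusive = 60, zero-padded to 060.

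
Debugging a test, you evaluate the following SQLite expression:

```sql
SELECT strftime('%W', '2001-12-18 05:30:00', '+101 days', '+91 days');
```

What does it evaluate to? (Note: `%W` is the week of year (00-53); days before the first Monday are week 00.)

25

First apply '+101 days', '+91 days': 2001-12-18 05:30:00 → 2002-06-28 05:30:00.
2002-06-28 is a Friday. SQLite's %W counts Mondays since the year started; the result is 25.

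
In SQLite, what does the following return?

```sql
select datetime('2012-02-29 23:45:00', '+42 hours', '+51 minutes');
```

+42 hours from 2012-02-29 23:45:00 is 2012-03-02 17:45:00 (crosses midnight).
+51 minutes from 2012-03-02 17:45:00 is 2012-03-02 18:36:00.

2012-03-02 18:36:00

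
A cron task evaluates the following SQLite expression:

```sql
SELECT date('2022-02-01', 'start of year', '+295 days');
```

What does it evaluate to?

`start of year` rewinds 2022-02-01 to 2022-01-01.
Applying '+295 days' to 2022-01-01: counting 295 days forward gives 2022-10-23.

2022-10-23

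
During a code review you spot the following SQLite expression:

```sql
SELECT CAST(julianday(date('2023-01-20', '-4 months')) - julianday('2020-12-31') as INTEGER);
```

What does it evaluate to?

Adding -4 months to 2023-01-20 gives 2022-09-20.
0 days remain in December 2020 after the 31st (31 − 31).
Full months from January 2021 through August 2022 contribute their day counts.
Then 20 days into September 2022.
Total: 0 + 31 + 28 + 31 + 30 + 31 + 30 + 31 + 31 + 30 + 31 + 30 + 31 + 31 + 28 + 31 + 30 + 31 + 30 + 31 + 31 + 20 = 628.

628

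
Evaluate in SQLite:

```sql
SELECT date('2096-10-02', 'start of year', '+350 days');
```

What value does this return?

`start of year` rewinds 2096-10-02 to 2096-01-01.
Applying '+350 days' to 2096-01-01: counting 350 days forward gives 2096-12-16.

2096-12-16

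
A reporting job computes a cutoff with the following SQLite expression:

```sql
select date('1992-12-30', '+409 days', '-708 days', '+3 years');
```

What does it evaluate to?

Applying '+409 days' to 1992-12-30: counting 409 days forward gives 1994-02-12.
Applying '-708 days' to 1994-02-12: counting 708 days back gives 1992-03-06.
Adding +3 years to 1992-03-06 gives 1995-03-06.

1995-03-06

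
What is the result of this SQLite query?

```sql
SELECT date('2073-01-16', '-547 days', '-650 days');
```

2069-10-07

Applying '-547 days' to 2073-01-16: counting 547 days back gives 2071-07-19.
Applying '-650 days' to 2071-07-19: counting 650 days back gives 2069-10-07.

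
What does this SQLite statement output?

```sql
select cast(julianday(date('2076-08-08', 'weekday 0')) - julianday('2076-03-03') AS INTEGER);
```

`weekday 0` advances to the next Sunday; 2076-08-08 is a Saturday, so it moves forward to 2076-08-09.
28 days remain in March 2076 after the 3rd (31 − 3).
April 2076: 30 days.
May 2076: 31 days.
June 2076: 30 days.
July 2076: 31 days.
Then 9 days into August 2076.
Total: 28 + 30 + 31 + 30 + 31 + 9 = 159.

159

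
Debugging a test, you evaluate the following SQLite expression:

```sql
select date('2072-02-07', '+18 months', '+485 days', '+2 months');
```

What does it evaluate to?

Adding +18 months to 2072-02-07 gives 2073-08-07.
Applying '+485 days' to 2073-08-07: counting 485 days forward gives 2074-12-05.
Adding +2 months to 2074-12-05 gives 2075-02-05.

2075-02-05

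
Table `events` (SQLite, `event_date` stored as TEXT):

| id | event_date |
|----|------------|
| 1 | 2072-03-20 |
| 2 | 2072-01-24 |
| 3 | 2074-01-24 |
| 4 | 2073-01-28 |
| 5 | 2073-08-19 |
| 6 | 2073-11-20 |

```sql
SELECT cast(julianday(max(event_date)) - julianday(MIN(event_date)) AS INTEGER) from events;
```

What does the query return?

MIN = 2072-01-24, MAX = 2074-01-24.
7 days remain in January 2072 after the 24th (31 − 24).
Full months from February 2072 through December 2073 contribute their day counts.
Then 24 days into January 2074.
Total: 7 + 29 + 31 + 30 + 31 + 30 + 31 + 31 + 30 + 31 + 30 + 31 + 31 + 28 + 31 + 30 + 31 + 30 + 31 + 31 + 30 + 31 + 30 + 31 + 24 = 731.

731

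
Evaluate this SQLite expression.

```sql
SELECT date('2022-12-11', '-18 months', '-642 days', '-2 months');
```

2019-07-08

Adding -18 months to 2022-12-11 gives 2021-06-11.
Applying '-642 days' to 2021-06-11: counting 642 days back gives 2019-09-08.
Adding -2 months to 2019-09-08 gives 2019-07-08.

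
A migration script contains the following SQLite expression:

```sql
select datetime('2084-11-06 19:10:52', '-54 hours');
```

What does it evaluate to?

-54 hours from 2084-11-06 19:10:52 is 2084-11-04 13:10:52 (crosses midnight).

2084-11-04 13:10:52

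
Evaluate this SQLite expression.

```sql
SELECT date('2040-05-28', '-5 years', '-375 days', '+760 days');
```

2036-06-16

Adding -5 years to 2040-05-28 gives 2035-05-28.
Applying '-375 days' to 2035-05-28: counting 375 days back gives 2034-05-18.
Applying '+760 days' to 2034-05-18: counting 760 days forward gives 2036-06-16.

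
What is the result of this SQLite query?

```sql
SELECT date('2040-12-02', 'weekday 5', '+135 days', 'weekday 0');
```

`weekday 5` advances to the next Friday; 2040-12-02 is a Sunday, so it moves forward to 2040-12-07.
Applying '+135 days' to 2040-12-07: counting 135 days forward gives 2041-04-21.
`weekday 0` advances to the next Sunday; 2041-04-21 is already a Sunday, so it stays at 2041-04-21.

2041-04-21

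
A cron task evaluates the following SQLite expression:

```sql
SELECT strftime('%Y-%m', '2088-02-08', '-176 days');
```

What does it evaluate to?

First apply '-176 days': 2088-02-08 → 2087-08-16.
`%Y-%m` extracts the year-month: 2087-08.

2087-08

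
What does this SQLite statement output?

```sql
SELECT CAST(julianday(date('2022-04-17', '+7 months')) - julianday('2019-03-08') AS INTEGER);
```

1350

Adding +7 months to 2022-04-17 gives 2022-11-17.
23 days remain in March 2019 after the 8th (31 − 8).
Full months from April 2019 through October 2022 contribute their day counts.
Then 17 days into November 2022.
Total: 23 + 30 + 31 + 30 + 31 + 31 + 30 + 31 + 30 + 31 + 31 + 29 + 31 + 30 + 31 + 30 + 31 + 31 + 30 + 31 + 30 + 31 + 31 + 28 + 31 + 30 + 31 + 30 + 31 + 31 + 30 + 31 + 30 + 31 + 31 + 28 + 31 + 30 + 31 + 30 + 31 + 31 + 30 + 31 + 17 = 1350.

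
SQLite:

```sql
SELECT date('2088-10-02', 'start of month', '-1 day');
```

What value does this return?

2088-09-30

`start of month` rewinds 2088-10-02 to 2088-10-01.
Going back 1 day from 2088-10-01 reaches 2088-09-30 (last day of September, 30 days).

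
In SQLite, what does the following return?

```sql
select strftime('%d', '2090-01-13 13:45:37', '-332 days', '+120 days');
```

First apply '-332 days', '+120 days': 2090-01-13 13:45:37 → 2089-06-15 13:45:37.
`%d` extracts the 2-digit day of month: 15.

15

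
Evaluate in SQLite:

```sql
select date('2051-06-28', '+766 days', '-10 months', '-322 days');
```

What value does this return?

Applying '+766 days' to 2051-06-28: counting 766 days forward gives 2053-08-02.
Adding -10 months to 2053-08-02 gives 2052-10-02.
Applying '-322 days' to 2052-10-02: counting 322 days back gives 2051-11-15.

2051-11-15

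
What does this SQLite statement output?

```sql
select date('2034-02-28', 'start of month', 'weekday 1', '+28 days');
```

`start of month` rewinds 2034-02-28 to 2034-02-01.
`weekday 1` advances to the next Monday; 2034-02-01 is a Wednesday, so it moves forward to 2034-02-06.
February 2034 has 28 days; 22 remain after the 6th, so 23 days reach 2034-03-01.
Advancing 5 more days within March lands on 2034-03-06.

2034-03-06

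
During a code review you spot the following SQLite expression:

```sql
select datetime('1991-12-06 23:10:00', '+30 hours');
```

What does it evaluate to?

1991-12-08 05:10:00

+30 hours from 1991-12-06 23:10:00 is 1991-12-08 05:10:00 (crosses midnight).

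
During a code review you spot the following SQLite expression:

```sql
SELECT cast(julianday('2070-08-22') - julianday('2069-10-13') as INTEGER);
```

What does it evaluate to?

313

18 days remain in October 2069 after the 13th (31 − 13).
Full months from November 2069 through July 2070 contribute their day counts.
Then 22 days into August 2070.
Total: 18 + 30 + 31 + 31 + 28 + 31 + 30 + 31 + 30 + 31 + 22 = 313.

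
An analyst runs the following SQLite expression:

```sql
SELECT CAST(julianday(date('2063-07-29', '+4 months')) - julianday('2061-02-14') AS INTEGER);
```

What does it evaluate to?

1018

Adding +4 months to 2063-07-29 gives 2063-11-29.
14 days remain in February 2061 after the 14th (28 − 14).
Full months from March 2061 through October 2063 contribute their day counts.
Then 29 days into November 2063.
Total: 14 + 31 + 30 + 31 + 30 + 31 + 31 + 30 + 31 + 30 + 31 + 31 + 28 + 31 + 30 + 31 + 30 + 31 + 31 + 30 + 31 + 30 + 31 + 31 + 28 + 31 + 30 + 31 + 30 + 31 + 31 + 30 + 31 + 29 = 1018.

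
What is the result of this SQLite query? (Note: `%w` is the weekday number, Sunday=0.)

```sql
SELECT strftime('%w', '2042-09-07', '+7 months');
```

First apply '+7 months': 2042-09-07 → 2043-04-07.
2043-04-07 is a Tuesday; with Sunday=0 that is 2.

2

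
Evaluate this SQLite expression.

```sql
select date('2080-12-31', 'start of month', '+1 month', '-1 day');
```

`start of month` rewinds 2080-12-31 to 2080-12-01.
Adding +1 month to 2080-12-01 gives 2081-01-01.
Going back 1 day from 2081-01-01 reaches 2080-12-31 (last day of December, 31 days).

2080-12-31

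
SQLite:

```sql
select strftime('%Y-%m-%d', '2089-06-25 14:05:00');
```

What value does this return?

`%Y-%m-%d` extracts the ISO date: 2089-06-25.

2089-06-25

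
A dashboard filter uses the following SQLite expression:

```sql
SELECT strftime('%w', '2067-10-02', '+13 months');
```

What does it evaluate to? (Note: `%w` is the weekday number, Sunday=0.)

5

First apply '+13 months': 2067-10-02 → 2068-11-02.
2068-11-02 is a Friday; with Sunday=0 that is 5.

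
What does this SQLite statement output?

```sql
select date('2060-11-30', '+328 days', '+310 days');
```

Applying '+328 days' to 2060-11-30: counting 328 days forward gives 2061-10-24.
Applying '+310 days' to 2061-10-24: counting 310 days forward gives 2062-08-30.

2062-08-30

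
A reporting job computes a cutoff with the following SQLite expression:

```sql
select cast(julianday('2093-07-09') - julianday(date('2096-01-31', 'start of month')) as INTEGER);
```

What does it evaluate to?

`start of month` rewinds 2096-01-31 to 2096-01-01.
22 days remain in July 2093 after the 9th (31 − 9).
Full months from August 2093 through December 2095 contribute their day counts.
Then 1 day into January 2096.
Total: 22 + 31 + 30 + 31 + 30 + 31 + 31 + 28 + 31 + 30 + 31 + 30 + 31 + 31 + 30 + 31 + 30 + 31 + 31 + 28 + 31 + 30 + 31 + 30 + 31 + 31 + 30 + 31 + 30 + 31 + 1 = 906.
The subtraction is earlier − later, so the result is −906 → -906.

-906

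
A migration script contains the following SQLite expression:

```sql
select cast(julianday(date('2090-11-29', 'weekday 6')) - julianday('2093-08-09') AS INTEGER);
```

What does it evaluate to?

-981

`weekday 6` advances to the next Saturday; 2090-11-29 is a Wednesday, so it moves forward to 2090-12-02.
29 days remain in December 2090 after the 2nd (31 − 2).
Full months from January 2091 through July 2093 contribute their day counts.
Then 9 days into August 2093.
Total: 29 + 31 + 28 + 31 + 30 + 31 + 30 + 31 + 31 + 30 + 31 + 30 + 31 + 31 + 29 + 31 + 30 + 31 + 30 + 31 + 31 + 30 + 31 + 30 + 31 + 31 + 28 + 31 + 30 + 31 + 30 + 31 + 9 = 981.
The subtraction is earlier − later, so the result is −981 → -981.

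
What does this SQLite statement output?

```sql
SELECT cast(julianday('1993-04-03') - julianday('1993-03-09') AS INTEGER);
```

25

22 days remain in March 1993 after the 9th (31 − 9).
Then 3 days into April 1993.
Total: 22 + 3 = 25.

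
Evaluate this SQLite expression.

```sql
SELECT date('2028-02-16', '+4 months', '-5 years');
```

Adding +4 months to 2028-02-16 gives 2028-06-16.
Adding -5 years to 2028-06-16 gives 2023-06-16.

2023-06-16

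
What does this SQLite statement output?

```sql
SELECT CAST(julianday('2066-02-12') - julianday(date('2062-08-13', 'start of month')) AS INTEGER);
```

`start of month` rewinds 2062-08-13 to 2062-08-01.
30 days remain in August 2062 after the 1st (31 − 1).
Full months from September 2062 through January 2066 contribute their day counts.
Then 12 days into February 2066.
Total: 30 + 30 + 31 + 30 + 31 + 31 + 28 + 31 + 30 + 31 + 30 + 31 + 31 + 30 + 31 + 30 + 31 + 31 + 29 + 31 + 30 + 31 + 30 + 31 + 31 + 30 + 31 + 30 + 31 + 31 + 28 + 31 + 30 + 31 + 30 + 31 + 31 + 30 + 31 + 30 + 31 + 31 + 12 = 1291.

1291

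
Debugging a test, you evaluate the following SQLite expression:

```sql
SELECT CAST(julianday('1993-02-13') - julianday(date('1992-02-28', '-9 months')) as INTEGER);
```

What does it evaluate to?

627

Adding -9 months to 1992-02-28 gives 1991-05-28.
3 days remain in May 1991 after the 28th (31 − 28).
Full months from June 1991 through January 1993 contribute their day counts.
Then 13 days into February 1993.
Total: 3 + 30 + 31 + 31 + 30 + 31 + 30 + 31 + 31 + 29 + 31 + 30 + 31 + 30 + 31 + 31 + 30 + 31 + 30 + 31 + 31 + 13 = 627.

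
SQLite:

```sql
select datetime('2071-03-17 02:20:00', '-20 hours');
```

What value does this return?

-20 hours from 2071-03-17 02:20:00 is 2071-03-16 06:20:00 (crosses midnight).

2071-03-16 06:20:00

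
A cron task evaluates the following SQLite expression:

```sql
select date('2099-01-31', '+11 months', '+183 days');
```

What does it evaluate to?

2100-07-02

Adding +11 months to 2099-01-31 gives 2099-12-31.
Applying '+183 days' to 2099-12-31: counting 183 days forward gives 2100-07-02.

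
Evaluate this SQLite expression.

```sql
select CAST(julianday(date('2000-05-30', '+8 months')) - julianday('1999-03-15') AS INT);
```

687

Adding +8 months to 2000-05-30 gives 2001-01-30.
16 days remain in March 1999 after the 15th (31 − 15).
Full months from April 1999 through December 2000 contribute their day counts.
Then 30 days into January 2001.
Total: 16 + 30 + 31 + 30 + 31 + 31 + 30 + 31 + 30 + 31 + 31 + 29 + 31 + 30 + 31 + 30 + 31 + 31 + 30 + 31 + 30 + 31 + 30 = 687.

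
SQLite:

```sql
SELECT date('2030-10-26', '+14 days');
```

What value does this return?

October 2030 has 31 days; 5 remain after the 26th, so 6 days reach 2030-11-01.
Advancing 8 more days within November lands on 2030-11-09.

2030-11-09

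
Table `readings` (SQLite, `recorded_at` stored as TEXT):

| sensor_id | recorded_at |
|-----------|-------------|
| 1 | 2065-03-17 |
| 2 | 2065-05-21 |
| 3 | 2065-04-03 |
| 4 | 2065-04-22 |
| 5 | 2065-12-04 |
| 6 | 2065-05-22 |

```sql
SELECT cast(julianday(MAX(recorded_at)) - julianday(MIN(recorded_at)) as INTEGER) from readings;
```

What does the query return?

MIN = 2065-03-17, MAX = 2065-12-04.
14 days remain in March 2065 after the 17th (31 − 17).
Full months from April 2065 through November 2065 contribute their day counts.
Then 4 days into December 2065.
Total: 14 + 30 + 31 + 30 + 31 + 31 + 30 + 31 + 30 + 4 = 262.

262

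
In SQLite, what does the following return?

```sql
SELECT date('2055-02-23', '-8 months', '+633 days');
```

Adding -8 months to 2055-02-23 gives 2054-06-23.
Applying '+633 days' to 2054-06-23: counting 633 days forward gives 2056-03-17.

2056-03-17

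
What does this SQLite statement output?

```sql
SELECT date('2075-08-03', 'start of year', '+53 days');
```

2075-02-23

`start of year` rewinds 2075-08-03 to 2075-01-01.
Applying '+53 days' to 2075-01-01: counting 53 days forward gives 2075-02-23.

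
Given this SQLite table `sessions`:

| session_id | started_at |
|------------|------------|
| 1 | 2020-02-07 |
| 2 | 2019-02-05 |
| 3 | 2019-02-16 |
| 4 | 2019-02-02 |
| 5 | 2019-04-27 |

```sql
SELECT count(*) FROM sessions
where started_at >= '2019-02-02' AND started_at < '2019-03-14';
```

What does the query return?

3

Rows in [2019-02-02, 2019-03-14): 2019-02-05, 2019-02-16, 2019-02-02 → 3 rows.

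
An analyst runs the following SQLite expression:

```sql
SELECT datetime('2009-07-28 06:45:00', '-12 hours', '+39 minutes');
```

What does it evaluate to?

2009-07-27 19:24:00

-12 hours from 2009-07-28 06:45:00 is 2009-07-27 18:45:00 (crosses midnight).
+39 minutes from 2009-07-27 18:45:00 is 2009-07-27 19:24:00.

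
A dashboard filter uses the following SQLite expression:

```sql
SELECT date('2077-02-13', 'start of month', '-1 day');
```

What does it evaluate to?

`start of month` rewinds 2077-02-13 to 2077-02-01.
Going back 1 day from 2077-02-01 reaches 2077-01-31 (last day of January, 31 days).

2077-01-31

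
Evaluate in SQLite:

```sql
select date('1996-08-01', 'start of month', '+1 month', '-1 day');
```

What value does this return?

`start of month` rewinds 1996-08-01 to 1996-08-01.
Adding +1 month to 1996-08-01 gives 1996-09-01.
Going back 1 day from 1996-09-01 reaches 1996-08-31 (last day of August, 31 days).

1996-08-31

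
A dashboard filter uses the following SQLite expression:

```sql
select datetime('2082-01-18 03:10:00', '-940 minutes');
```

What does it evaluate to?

940 minutes = 15h 40m; -940 minutes from 2082-01-18 03:10:00 is 2082-01-17 11:30:00 (crosses midnight).

2082-01-17 11:30:00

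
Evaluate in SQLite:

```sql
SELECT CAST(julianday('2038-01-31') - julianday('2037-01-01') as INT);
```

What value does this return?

30 days remain in January 2037 after the 1st (31 − 1).
Full months from February 2037 through December 2037 contribute their day counts.
Then 31 days into January 2038.
Total: 30 + 28 + 31 + 30 + 31 + 30 + 31 + 31 + 30 + 31 + 30 + 31 + 31 = 395.

395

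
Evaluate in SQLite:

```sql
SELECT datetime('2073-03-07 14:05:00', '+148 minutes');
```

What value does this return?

2073-03-07 16:33:00

148 minutes = 2h 28m; +148 minutes from 2073-03-07 14:05:00 is 2073-03-07 16:33:00.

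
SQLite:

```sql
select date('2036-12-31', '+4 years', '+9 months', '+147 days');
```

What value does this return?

2042-02-25

Adding +4 years to 2036-12-31 gives 2040-12-31.
Adding +9 months to 2040-12-31 targets 2041-09-31. September 2041 has only 30 days, so SQLite normalizes the 1-day overflow forward to 2041-10-01.
Applying '+147 days' to 2041-10-01: counting 147 days forward gives 2042-02-25.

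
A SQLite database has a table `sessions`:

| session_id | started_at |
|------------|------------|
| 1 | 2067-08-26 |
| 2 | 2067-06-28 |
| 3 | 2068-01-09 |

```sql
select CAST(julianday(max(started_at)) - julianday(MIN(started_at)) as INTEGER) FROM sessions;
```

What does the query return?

MIN = 2067-06-28, MAX = 2068-01-09.
2 days remain in June 2067 after the 28th (30 − 28).
Full months from July 2067 through December 2067 contribute their day counts.
Then 9 days into January 2068.
Total: 2 + 31 + 31 + 30 + 31 + 30 + 31 + 9 = 195.

195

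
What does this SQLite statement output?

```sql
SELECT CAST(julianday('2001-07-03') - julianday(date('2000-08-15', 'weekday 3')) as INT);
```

`weekday 3` advances to the next Wednesday; 2000-08-15 is a Tuesday, so it moves forward to 2000-08-16.
15 days remain in August 2000 after the 16th (31 − 16).
Full months from September 2000 through June 2001 contribute their day counts.
Then 3 days into July 2001.
Total: 15 + 30 + 31 + 30 + 31 + 31 + 28 + 31 + 30 + 31 + 30 + 3 = 321.

321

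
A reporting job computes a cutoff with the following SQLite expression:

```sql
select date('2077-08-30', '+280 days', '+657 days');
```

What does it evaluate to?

Applying '+280 days' to 2077-08-30: counting 280 days forward gives 2078-06-06.
Applying '+657 days' to 2078-06-06: counting 657 days forward gives 2080-03-24.

2080-03-24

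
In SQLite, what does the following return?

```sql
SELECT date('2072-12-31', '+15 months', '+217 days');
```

Adding +15 months to 2072-12-31 gives 2074-03-31.
Applying '+217 days' to 2074-03-31: counting 217 days forward gives 2074-11-03.

2074-11-03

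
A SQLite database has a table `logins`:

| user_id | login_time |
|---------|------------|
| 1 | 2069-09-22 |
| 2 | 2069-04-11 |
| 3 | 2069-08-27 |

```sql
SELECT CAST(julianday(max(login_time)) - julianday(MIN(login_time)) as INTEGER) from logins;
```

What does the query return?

MIN = 2069-04-11, MAX = 2069-09-22.
19 days remain in April 2069 after the 11th (30 − 11).
May 2069: 31 days.
June 2069: 30 days.
July 2069: 31 days.
August 2069: 31 days.
Then 22 days into September 2069.
Total: 19 + 31 + 30 + 31 + 31 + 22 = 164.

164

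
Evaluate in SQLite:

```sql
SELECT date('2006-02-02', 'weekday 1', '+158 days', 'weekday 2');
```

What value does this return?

2006-07-18

`weekday 1` advances to the next Monday; 2006-02-02 is a Thursday, so it moves forward to 2006-02-06.
Applying '+158 days' to 2006-02-06: counting 158 days forward gives 2006-07-14.
`weekday 2` advances to the next Tuesday; 2006-07-14 is a Friday, so it moves forward to 2006-07-18.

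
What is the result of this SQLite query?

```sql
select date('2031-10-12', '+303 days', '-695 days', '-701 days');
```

Applying '+303 days' to 2031-10-12: counting 303 days forward gives 2032-08-10.
Applying '-695 days' to 2032-08-10: counting 695 days back gives 2030-09-15.
Applying '-701 days' to 2030-09-15: counting 701 days back gives 2028-10-14.

2028-10-14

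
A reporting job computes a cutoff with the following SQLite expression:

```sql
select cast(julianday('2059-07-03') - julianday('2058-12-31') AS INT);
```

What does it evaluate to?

184

0 days remain in December 2058 after the 31st (31 − 31).
Full months from January 2059 through June 2059 contribute their day counts.
Then 3 days into July 2059.
Total: 0 + 31 + 28 + 31 + 30 + 31 + 30 + 3 = 184.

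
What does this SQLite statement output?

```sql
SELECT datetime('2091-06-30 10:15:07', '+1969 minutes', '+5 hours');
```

1969 minutes = 32h 49m; +1969 minutes from 2091-06-30 10:15:07 is 2091-07-01 19:04:07 (crosses midnight).
+5 hours from 2091-07-01 19:04:07 is 2091-07-02 00:04:07 (crosses midnight).

2091-07-02 00:04:07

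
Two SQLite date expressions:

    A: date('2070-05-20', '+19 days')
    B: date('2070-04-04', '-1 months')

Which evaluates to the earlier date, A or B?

A = 2070-06-08.
B = 2070-03-04.
B is earlier.

B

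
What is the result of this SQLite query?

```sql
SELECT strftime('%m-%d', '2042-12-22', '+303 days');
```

10-21

First apply '+303 days': 2042-12-22 → 2043-10-21.
`%m-%d` extracts the month-day: 10-21.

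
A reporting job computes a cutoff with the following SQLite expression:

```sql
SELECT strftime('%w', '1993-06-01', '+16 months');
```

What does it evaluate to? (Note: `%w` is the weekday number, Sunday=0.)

First apply '+16 months': 1993-06-01 → 1994-10-01.
1994-10-01 is a Saturday; with Sunday=0 that is 6.

6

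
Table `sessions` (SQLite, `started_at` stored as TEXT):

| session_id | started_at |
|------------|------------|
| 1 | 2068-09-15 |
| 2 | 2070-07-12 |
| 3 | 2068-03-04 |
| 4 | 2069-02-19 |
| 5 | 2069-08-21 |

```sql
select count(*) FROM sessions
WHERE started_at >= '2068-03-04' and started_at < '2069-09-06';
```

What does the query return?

4

Rows in [2068-03-04, 2069-09-06): 2068-09-15, 2068-03-04, 2069-02-19, 2069-08-21 → 4 rows.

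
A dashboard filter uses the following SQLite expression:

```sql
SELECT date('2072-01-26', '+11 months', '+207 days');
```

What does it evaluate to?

Adding +11 months to 2072-01-26 gives 2072-12-26.
Applying '+207 days' to 2072-12-26: counting 207 days forward gives 2073-07-21.

2073-07-21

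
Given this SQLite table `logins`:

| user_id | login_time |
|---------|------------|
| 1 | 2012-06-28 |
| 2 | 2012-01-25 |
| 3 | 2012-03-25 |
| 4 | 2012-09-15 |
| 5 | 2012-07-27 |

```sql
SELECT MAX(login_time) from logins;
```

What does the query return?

MAX over {2012-01-25, 2012-03-25, 2012-06-28, 2012-07-27, 2012-09-15}.

2012-09-15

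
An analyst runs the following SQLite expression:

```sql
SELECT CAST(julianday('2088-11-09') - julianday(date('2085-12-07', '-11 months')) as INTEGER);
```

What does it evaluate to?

1402

Adding -11 months to 2085-12-07 gives 2085-01-07.
24 days remain in January 2085 after the 7th (31 − 7).
Full months from February 2085 through October 2088 contribute their day counts.
Then 9 days into November 2088.
Total: 24 + 28 + 31 + 30 + 31 + 30 + 31 + 31 + 30 + 31 + 30 + 31 + 31 + 28 + 31 + 30 + 31 + 30 + 31 + 31 + 30 + 31 + 30 + 31 + 31 + 28 + 31 + 30 + 31 + 30 + 31 + 31 + 30 + 31 + 30 + 31 + 31 + 29 + 31 + 30 + 31 + 30 + 31 + 31 + 30 + 31 + 9 = 1402.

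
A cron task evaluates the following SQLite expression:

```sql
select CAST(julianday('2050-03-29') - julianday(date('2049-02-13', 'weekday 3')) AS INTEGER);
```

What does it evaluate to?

`weekday 3` advances to the next Wednesday; 2049-02-13 is a Saturday, so it moves forward to 2049-02-17.
11 days remain in February 2049 after the 17th (28 − 17).
Full months from March 2049 through February 2050 contribute their day counts.
Then 29 days into March 2050.
Total: 11 + 31 + 30 + 31 + 30 + 31 + 31 + 30 + 31 + 30 + 31 + 31 + 28 + 29 = 405.

405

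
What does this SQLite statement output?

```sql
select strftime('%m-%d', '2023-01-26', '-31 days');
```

12-26

First apply '-31 days': 2023-01-26 → 2022-12-26.
`%m-%d` extracts the month-day: 12-26.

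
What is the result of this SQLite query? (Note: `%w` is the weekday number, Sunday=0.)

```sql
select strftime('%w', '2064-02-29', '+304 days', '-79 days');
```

First apply '+304 days', '-79 days': 2064-02-29 → 2064-10-11.
2064-10-11 is a Saturday; with Sunday=0 that is 6.

6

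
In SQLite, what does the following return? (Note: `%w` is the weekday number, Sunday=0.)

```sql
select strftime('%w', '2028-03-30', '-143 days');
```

1

First apply '-143 days': 2028-03-30 → 2027-11-08.
2027-11-08 is a Monday; with Sunday=0 that is 1.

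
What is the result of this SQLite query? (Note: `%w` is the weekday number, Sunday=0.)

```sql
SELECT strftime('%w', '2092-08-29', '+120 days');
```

6

First apply '+120 days': 2092-08-29 → 2092-12-27.
2092-12-27 is a Saturday; with Sunday=0 that is 6.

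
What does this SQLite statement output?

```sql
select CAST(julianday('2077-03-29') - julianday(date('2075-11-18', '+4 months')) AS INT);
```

Adding +4 months to 2075-11-18 gives 2076-03-18.
13 days remain in March 2076 after the 18th (31 − 18).
Full months from April 2076 through February 2077 contribute their day counts.
Then 29 days into March 2077.
Total: 13 + 30 + 31 + 30 + 31 + 31 + 30 + 31 + 30 + 31 + 31 + 28 + 29 = 376.

376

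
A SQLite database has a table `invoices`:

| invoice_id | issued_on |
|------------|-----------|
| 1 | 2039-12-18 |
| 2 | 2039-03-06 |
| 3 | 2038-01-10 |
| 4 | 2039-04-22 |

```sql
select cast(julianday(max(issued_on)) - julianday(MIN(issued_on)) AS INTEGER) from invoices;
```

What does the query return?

707

MIN = 2038-01-10, MAX = 2039-12-18.
21 days remain in January 2038 after the 10th (31 − 10).
Full months from February 2038 through November 2039 contribute their day counts.
Then 18 days into December 2039.
Total: 21 + 28 + 31 + 30 + 31 + 30 + 31 + 31 + 30 + 31 + 30 + 31 + 31 + 28 + 31 + 30 + 31 + 30 + 31 + 31 + 30 + 31 + 30 + 18 = 707.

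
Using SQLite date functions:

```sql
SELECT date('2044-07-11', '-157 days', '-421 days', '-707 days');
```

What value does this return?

2041-01-03

Applying '-157 days' to 2044-07-11: counting 157 days back gives 2044-02-05.
Applying '-421 days' to 2044-02-05: counting 421 days back gives 2042-12-11.
Applying '-707 days' to 2042-12-11: counting 707 days back gives 2041-01-03.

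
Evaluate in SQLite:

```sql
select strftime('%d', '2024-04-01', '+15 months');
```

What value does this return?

01

First apply '+15 months': 2024-04-01 → 2025-07-01.
`%d` extracts the 2-digit day of month: 01.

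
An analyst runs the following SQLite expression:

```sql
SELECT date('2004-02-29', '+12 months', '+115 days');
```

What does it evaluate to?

2005-06-24

Adding +12 months to 2004-02-29 targets 2005-02-29. February 2005 has only 28 days, so SQLite normalizes the 1-day overflow forward to 2005-03-01.
Applying '+115 days' to 2005-03-01: counting 115 days forward gives 2005-06-24.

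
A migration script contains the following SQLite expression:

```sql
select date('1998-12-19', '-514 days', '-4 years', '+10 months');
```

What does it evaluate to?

1994-05-23

Applying '-514 days' to 1998-12-19: counting 514 days back gives 1997-07-23.
Adding -4 years to 1997-07-23 gives 1993-07-23.
Adding +10 months to 1993-07-23 gives 1994-05-23.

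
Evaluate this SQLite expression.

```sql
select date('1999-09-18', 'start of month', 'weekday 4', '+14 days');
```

1999-09-16

`start of month` rewinds 1999-09-18 to 1999-09-01.
`weekday 4` advances to the next Thursday; 1999-09-01 is a Wednesday, so it moves forward to 1999-09-02.
Advancing 14 more days within September lands on 1999-09-16.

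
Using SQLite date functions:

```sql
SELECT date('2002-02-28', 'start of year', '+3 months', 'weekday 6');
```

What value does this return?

2002-04-06

`start of year` rewinds 2002-02-28 to 2002-01-01.
Adding +3 months to 2002-01-01 gives 2002-04-01.
`weekday 6` advances to the next Saturday; 2002-04-01 is a Monday, so it moves forward to 2002-04-06.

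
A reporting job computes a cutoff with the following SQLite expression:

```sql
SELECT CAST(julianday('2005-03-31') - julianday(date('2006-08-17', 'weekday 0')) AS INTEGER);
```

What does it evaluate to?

`weekday 0` advances to the next Sunday; 2006-08-17 is a Thursday, so it moves forward to 2006-08-20.
0 days remain in March 2005 after the 31st (31 − 31).
Full months from April 2005 through July 2006 contribute their day counts.
Then 20 days into August 2006.
Total: 0 + 30 + 31 + 30 + 31 + 31 + 30 + 31 + 30 + 31 + 31 + 28 + 31 + 30 + 31 + 30 + 31 + 20 = 507.
The subtraction is earlier − later, so the result is −507 → -507.

-507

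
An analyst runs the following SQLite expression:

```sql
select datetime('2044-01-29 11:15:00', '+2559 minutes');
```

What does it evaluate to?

2559 minutes = 42h 39m; +2559 minutes from 2044-01-29 11:15:00 is 2044-01-31 05:54:00 (crosses midnight).

2044-01-31 05:54:00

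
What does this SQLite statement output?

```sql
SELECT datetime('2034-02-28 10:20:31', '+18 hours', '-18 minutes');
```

2034-03-01 04:02:31

+18 hours from 2034-02-28 10:20:31 is 2034-03-01 04:20:31 (crosses midnight).
-18 minutes from 2034-03-01 04:20:31 is 2034-03-01 04:02:31.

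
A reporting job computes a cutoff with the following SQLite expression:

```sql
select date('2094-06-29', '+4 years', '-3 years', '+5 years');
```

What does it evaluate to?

2100-06-29

Adding +4 years to 2094-06-29 gives 2098-06-29.
Adding -3 years to 2098-06-29 gives 2095-06-29.
Adding +5 years to 2095-06-29 gives 2100-06-29.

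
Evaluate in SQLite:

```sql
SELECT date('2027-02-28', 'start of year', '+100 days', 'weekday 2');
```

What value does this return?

2027-04-13

`start of year` rewinds 2027-02-28 to 2027-01-01.
Applying '+100 days' to 2027-01-01: counting 100 days forward gives 2027-04-11.
`weekday 2` advances to the next Tuesday; 2027-04-11 is a Sunday, so it moves forward to 2027-04-13.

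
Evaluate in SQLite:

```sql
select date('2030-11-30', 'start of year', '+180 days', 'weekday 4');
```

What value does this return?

2030-07-04

`start of year` rewinds 2030-11-30 to 2030-01-01.
Applying '+180 days' to 2030-01-01: counting 180 days forward gives 2030-06-30.
`weekday 4` advances to the next Thursday; 2030-06-30 is a Sunday, so it moves forward to 2030-07-04.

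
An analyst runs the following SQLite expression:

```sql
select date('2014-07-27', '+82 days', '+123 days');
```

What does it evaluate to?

Applying '+82 days' to 2014-07-27: counting 82 days forward gives 2014-10-17.
Applying '+123 days' to 2014-10-17: counting 123 days forward gives 2015-02-17.

2015-02-17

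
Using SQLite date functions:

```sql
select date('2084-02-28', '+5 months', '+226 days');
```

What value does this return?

Adding +5 months to 2084-02-28 gives 2084-07-28.
Applying '+226 days' to 2084-07-28: counting 226 days forward gives 2085-03-11.

2085-03-11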